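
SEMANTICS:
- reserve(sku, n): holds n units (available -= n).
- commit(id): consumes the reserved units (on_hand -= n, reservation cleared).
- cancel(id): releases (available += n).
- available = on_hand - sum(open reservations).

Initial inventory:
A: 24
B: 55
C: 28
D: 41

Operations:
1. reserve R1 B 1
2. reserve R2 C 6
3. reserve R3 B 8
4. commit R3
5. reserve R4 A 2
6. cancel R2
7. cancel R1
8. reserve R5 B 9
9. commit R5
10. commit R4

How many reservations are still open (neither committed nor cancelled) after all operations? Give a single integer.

Step 1: reserve R1 B 1 -> on_hand[A=24 B=55 C=28 D=41] avail[A=24 B=54 C=28 D=41] open={R1}
Step 2: reserve R2 C 6 -> on_hand[A=24 B=55 C=28 D=41] avail[A=24 B=54 C=22 D=41] open={R1,R2}
Step 3: reserve R3 B 8 -> on_hand[A=24 B=55 C=28 D=41] avail[A=24 B=46 C=22 D=41] open={R1,R2,R3}
Step 4: commit R3 -> on_hand[A=24 B=47 C=28 D=41] avail[A=24 B=46 C=22 D=41] open={R1,R2}
Step 5: reserve R4 A 2 -> on_hand[A=24 B=47 C=28 D=41] avail[A=22 B=46 C=22 D=41] open={R1,R2,R4}
Step 6: cancel R2 -> on_hand[A=24 B=47 C=28 D=41] avail[A=22 B=46 C=28 D=41] open={R1,R4}
Step 7: cancel R1 -> on_hand[A=24 B=47 C=28 D=41] avail[A=22 B=47 C=28 D=41] open={R4}
Step 8: reserve R5 B 9 -> on_hand[A=24 B=47 C=28 D=41] avail[A=22 B=38 C=28 D=41] open={R4,R5}
Step 9: commit R5 -> on_hand[A=24 B=38 C=28 D=41] avail[A=22 B=38 C=28 D=41] open={R4}
Step 10: commit R4 -> on_hand[A=22 B=38 C=28 D=41] avail[A=22 B=38 C=28 D=41] open={}
Open reservations: [] -> 0

Answer: 0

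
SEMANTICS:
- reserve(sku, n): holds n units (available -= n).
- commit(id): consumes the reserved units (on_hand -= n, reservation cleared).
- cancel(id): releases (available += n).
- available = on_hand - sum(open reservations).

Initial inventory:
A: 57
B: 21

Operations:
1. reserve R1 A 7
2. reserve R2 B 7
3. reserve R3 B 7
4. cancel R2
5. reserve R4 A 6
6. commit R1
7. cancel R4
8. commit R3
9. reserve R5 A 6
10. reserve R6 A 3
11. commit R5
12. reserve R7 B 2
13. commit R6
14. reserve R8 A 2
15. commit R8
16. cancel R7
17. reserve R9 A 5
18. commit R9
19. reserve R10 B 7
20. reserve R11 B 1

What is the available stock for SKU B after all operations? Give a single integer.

Step 1: reserve R1 A 7 -> on_hand[A=57 B=21] avail[A=50 B=21] open={R1}
Step 2: reserve R2 B 7 -> on_hand[A=57 B=21] avail[A=50 B=14] open={R1,R2}
Step 3: reserve R3 B 7 -> on_hand[A=57 B=21] avail[A=50 B=7] open={R1,R2,R3}
Step 4: cancel R2 -> on_hand[A=57 B=21] avail[A=50 B=14] open={R1,R3}
Step 5: reserve R4 A 6 -> on_hand[A=57 B=21] avail[A=44 B=14] open={R1,R3,R4}
Step 6: commit R1 -> on_hand[A=50 B=21] avail[A=44 B=14] open={R3,R4}
Step 7: cancel R4 -> on_hand[A=50 B=21] avail[A=50 B=14] open={R3}
Step 8: commit R3 -> on_hand[A=50 B=14] avail[A=50 B=14] open={}
Step 9: reserve R5 A 6 -> on_hand[A=50 B=14] avail[A=44 B=14] open={R5}
Step 10: reserve R6 A 3 -> on_hand[A=50 B=14] avail[A=41 B=14] open={R5,R6}
Step 11: commit R5 -> on_hand[A=44 B=14] avail[A=41 B=14] open={R6}
Step 12: reserve R7 B 2 -> on_hand[A=44 B=14] avail[A=41 B=12] open={R6,R7}
Step 13: commit R6 -> on_hand[A=41 B=14] avail[A=41 B=12] open={R7}
Step 14: reserve R8 A 2 -> on_hand[A=41 B=14] avail[A=39 B=12] open={R7,R8}
Step 15: commit R8 -> on_hand[A=39 B=14] avail[A=39 B=12] open={R7}
Step 16: cancel R7 -> on_hand[A=39 B=14] avail[A=39 B=14] open={}
Step 17: reserve R9 A 5 -> on_hand[A=39 B=14] avail[A=34 B=14] open={R9}
Step 18: commit R9 -> on_hand[A=34 B=14] avail[A=34 B=14] open={}
Step 19: reserve R10 B 7 -> on_hand[A=34 B=14] avail[A=34 B=7] open={R10}
Step 20: reserve R11 B 1 -> on_hand[A=34 B=14] avail[A=34 B=6] open={R10,R11}
Final available[B] = 6

Answer: 6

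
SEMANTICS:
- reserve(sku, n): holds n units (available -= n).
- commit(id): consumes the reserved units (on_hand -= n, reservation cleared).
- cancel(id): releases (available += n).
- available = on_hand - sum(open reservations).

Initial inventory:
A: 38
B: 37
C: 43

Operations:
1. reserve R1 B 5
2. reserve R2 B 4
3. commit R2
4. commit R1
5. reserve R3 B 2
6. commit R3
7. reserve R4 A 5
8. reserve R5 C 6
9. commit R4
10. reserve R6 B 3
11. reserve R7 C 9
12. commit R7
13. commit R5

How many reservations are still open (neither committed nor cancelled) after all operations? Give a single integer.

Answer: 1

Derivation:
Step 1: reserve R1 B 5 -> on_hand[A=38 B=37 C=43] avail[A=38 B=32 C=43] open={R1}
Step 2: reserve R2 B 4 -> on_hand[A=38 B=37 C=43] avail[A=38 B=28 C=43] open={R1,R2}
Step 3: commit R2 -> on_hand[A=38 B=33 C=43] avail[A=38 B=28 C=43] open={R1}
Step 4: commit R1 -> on_hand[A=38 B=28 C=43] avail[A=38 B=28 C=43] open={}
Step 5: reserve R3 B 2 -> on_hand[A=38 B=28 C=43] avail[A=38 B=26 C=43] open={R3}
Step 6: commit R3 -> on_hand[A=38 B=26 C=43] avail[A=38 B=26 C=43] open={}
Step 7: reserve R4 A 5 -> on_hand[A=38 B=26 C=43] avail[A=33 B=26 C=43] open={R4}
Step 8: reserve R5 C 6 -> on_hand[A=38 B=26 C=43] avail[A=33 B=26 C=37] open={R4,R5}
Step 9: commit R4 -> on_hand[A=33 B=26 C=43] avail[A=33 B=26 C=37] open={R5}
Step 10: reserve R6 B 3 -> on_hand[A=33 B=26 C=43] avail[A=33 B=23 C=37] open={R5,R6}
Step 11: reserve R7 C 9 -> on_hand[A=33 B=26 C=43] avail[A=33 B=23 C=28] open={R5,R6,R7}
Step 12: commit R7 -> on_hand[A=33 B=26 C=34] avail[A=33 B=23 C=28] open={R5,R6}
Step 13: commit R5 -> on_hand[A=33 B=26 C=28] avail[A=33 B=23 C=28] open={R6}
Open reservations: ['R6'] -> 1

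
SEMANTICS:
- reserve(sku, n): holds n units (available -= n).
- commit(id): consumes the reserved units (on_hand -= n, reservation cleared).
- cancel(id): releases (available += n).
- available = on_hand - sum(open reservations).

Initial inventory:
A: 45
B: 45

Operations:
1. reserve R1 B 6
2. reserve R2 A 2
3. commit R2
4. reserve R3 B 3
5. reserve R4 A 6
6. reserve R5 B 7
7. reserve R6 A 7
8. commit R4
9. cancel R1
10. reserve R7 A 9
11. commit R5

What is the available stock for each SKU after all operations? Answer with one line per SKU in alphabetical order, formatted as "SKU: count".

Answer: A: 21
B: 35

Derivation:
Step 1: reserve R1 B 6 -> on_hand[A=45 B=45] avail[A=45 B=39] open={R1}
Step 2: reserve R2 A 2 -> on_hand[A=45 B=45] avail[A=43 B=39] open={R1,R2}
Step 3: commit R2 -> on_hand[A=43 B=45] avail[A=43 B=39] open={R1}
Step 4: reserve R3 B 3 -> on_hand[A=43 B=45] avail[A=43 B=36] open={R1,R3}
Step 5: reserve R4 A 6 -> on_hand[A=43 B=45] avail[A=37 B=36] open={R1,R3,R4}
Step 6: reserve R5 B 7 -> on_hand[A=43 B=45] avail[A=37 B=29] open={R1,R3,R4,R5}
Step 7: reserve R6 A 7 -> on_hand[A=43 B=45] avail[A=30 B=29] open={R1,R3,R4,R5,R6}
Step 8: commit R4 -> on_hand[A=37 B=45] avail[A=30 B=29] open={R1,R3,R5,R6}
Step 9: cancel R1 -> on_hand[A=37 B=45] avail[A=30 B=35] open={R3,R5,R6}
Step 10: reserve R7 A 9 -> on_hand[A=37 B=45] avail[A=21 B=35] open={R3,R5,R6,R7}
Step 11: commit R5 -> on_hand[A=37 B=38] avail[A=21 B=35] open={R3,R6,R7}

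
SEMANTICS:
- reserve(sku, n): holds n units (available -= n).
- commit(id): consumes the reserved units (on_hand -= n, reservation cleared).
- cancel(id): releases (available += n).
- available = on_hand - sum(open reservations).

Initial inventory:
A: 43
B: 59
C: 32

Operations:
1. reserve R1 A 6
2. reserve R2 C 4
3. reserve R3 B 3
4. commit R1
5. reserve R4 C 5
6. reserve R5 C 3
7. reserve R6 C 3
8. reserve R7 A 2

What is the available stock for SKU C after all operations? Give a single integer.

Answer: 17

Derivation:
Step 1: reserve R1 A 6 -> on_hand[A=43 B=59 C=32] avail[A=37 B=59 C=32] open={R1}
Step 2: reserve R2 C 4 -> on_hand[A=43 B=59 C=32] avail[A=37 B=59 C=28] open={R1,R2}
Step 3: reserve R3 B 3 -> on_hand[A=43 B=59 C=32] avail[A=37 B=56 C=28] open={R1,R2,R3}
Step 4: commit R1 -> on_hand[A=37 B=59 C=32] avail[A=37 B=56 C=28] open={R2,R3}
Step 5: reserve R4 C 5 -> on_hand[A=37 B=59 C=32] avail[A=37 B=56 C=23] open={R2,R3,R4}
Step 6: reserve R5 C 3 -> on_hand[A=37 B=59 C=32] avail[A=37 B=56 C=20] open={R2,R3,R4,R5}
Step 7: reserve R6 C 3 -> on_hand[A=37 B=59 C=32] avail[A=37 B=56 C=17] open={R2,R3,R4,R5,R6}
Step 8: reserve R7 A 2 -> on_hand[A=37 B=59 C=32] avail[A=35 B=56 C=17] open={R2,R3,R4,R5,R6,R7}
Final available[C] = 17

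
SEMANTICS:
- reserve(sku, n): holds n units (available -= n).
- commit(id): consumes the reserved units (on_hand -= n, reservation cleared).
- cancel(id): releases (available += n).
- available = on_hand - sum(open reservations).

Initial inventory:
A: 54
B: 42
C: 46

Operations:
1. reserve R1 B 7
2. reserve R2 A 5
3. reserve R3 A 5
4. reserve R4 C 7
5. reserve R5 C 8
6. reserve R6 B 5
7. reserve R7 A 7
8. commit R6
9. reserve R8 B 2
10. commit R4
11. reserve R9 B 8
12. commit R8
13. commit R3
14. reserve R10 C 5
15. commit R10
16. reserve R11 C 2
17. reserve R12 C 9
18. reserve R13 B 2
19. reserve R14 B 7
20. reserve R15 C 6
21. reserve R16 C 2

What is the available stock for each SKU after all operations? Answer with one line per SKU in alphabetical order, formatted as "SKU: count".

Step 1: reserve R1 B 7 -> on_hand[A=54 B=42 C=46] avail[A=54 B=35 C=46] open={R1}
Step 2: reserve R2 A 5 -> on_hand[A=54 B=42 C=46] avail[A=49 B=35 C=46] open={R1,R2}
Step 3: reserve R3 A 5 -> on_hand[A=54 B=42 C=46] avail[A=44 B=35 C=46] open={R1,R2,R3}
Step 4: reserve R4 C 7 -> on_hand[A=54 B=42 C=46] avail[A=44 B=35 C=39] open={R1,R2,R3,R4}
Step 5: reserve R5 C 8 -> on_hand[A=54 B=42 C=46] avail[A=44 B=35 C=31] open={R1,R2,R3,R4,R5}
Step 6: reserve R6 B 5 -> on_hand[A=54 B=42 C=46] avail[A=44 B=30 C=31] open={R1,R2,R3,R4,R5,R6}
Step 7: reserve R7 A 7 -> on_hand[A=54 B=42 C=46] avail[A=37 B=30 C=31] open={R1,R2,R3,R4,R5,R6,R7}
Step 8: commit R6 -> on_hand[A=54 B=37 C=46] avail[A=37 B=30 C=31] open={R1,R2,R3,R4,R5,R7}
Step 9: reserve R8 B 2 -> on_hand[A=54 B=37 C=46] avail[A=37 B=28 C=31] open={R1,R2,R3,R4,R5,R7,R8}
Step 10: commit R4 -> on_hand[A=54 B=37 C=39] avail[A=37 B=28 C=31] open={R1,R2,R3,R5,R7,R8}
Step 11: reserve R9 B 8 -> on_hand[A=54 B=37 C=39] avail[A=37 B=20 C=31] open={R1,R2,R3,R5,R7,R8,R9}
Step 12: commit R8 -> on_hand[A=54 B=35 C=39] avail[A=37 B=20 C=31] open={R1,R2,R3,R5,R7,R9}
Step 13: commit R3 -> on_hand[A=49 B=35 C=39] avail[A=37 B=20 C=31] open={R1,R2,R5,R7,R9}
Step 14: reserve R10 C 5 -> on_hand[A=49 B=35 C=39] avail[A=37 B=20 C=26] open={R1,R10,R2,R5,R7,R9}
Step 15: commit R10 -> on_hand[A=49 B=35 C=34] avail[A=37 B=20 C=26] open={R1,R2,R5,R7,R9}
Step 16: reserve R11 C 2 -> on_hand[A=49 B=35 C=34] avail[A=37 B=20 C=24] open={R1,R11,R2,R5,R7,R9}
Step 17: reserve R12 C 9 -> on_hand[A=49 B=35 C=34] avail[A=37 B=20 C=15] open={R1,R11,R12,R2,R5,R7,R9}
Step 18: reserve R13 B 2 -> on_hand[A=49 B=35 C=34] avail[A=37 B=18 C=15] open={R1,R11,R12,R13,R2,R5,R7,R9}
Step 19: reserve R14 B 7 -> on_hand[A=49 B=35 C=34] avail[A=37 B=11 C=15] open={R1,R11,R12,R13,R14,R2,R5,R7,R9}
Step 20: reserve R15 C 6 -> on_hand[A=49 B=35 C=34] avail[A=37 B=11 C=9] open={R1,R11,R12,R13,R14,R15,R2,R5,R7,R9}
Step 21: reserve R16 C 2 -> on_hand[A=49 B=35 C=34] avail[A=37 B=11 C=7] open={R1,R11,R12,R13,R14,R15,R16,R2,R5,R7,R9}

Answer: A: 37
B: 11
C: 7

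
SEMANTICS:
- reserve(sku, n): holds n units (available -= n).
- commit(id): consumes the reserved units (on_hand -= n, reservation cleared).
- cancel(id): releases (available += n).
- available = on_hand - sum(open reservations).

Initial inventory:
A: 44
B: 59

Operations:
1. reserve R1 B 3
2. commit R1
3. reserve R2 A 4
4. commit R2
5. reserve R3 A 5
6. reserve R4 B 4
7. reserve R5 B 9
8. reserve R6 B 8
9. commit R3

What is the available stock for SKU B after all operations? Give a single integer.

Step 1: reserve R1 B 3 -> on_hand[A=44 B=59] avail[A=44 B=56] open={R1}
Step 2: commit R1 -> on_hand[A=44 B=56] avail[A=44 B=56] open={}
Step 3: reserve R2 A 4 -> on_hand[A=44 B=56] avail[A=40 B=56] open={R2}
Step 4: commit R2 -> on_hand[A=40 B=56] avail[A=40 B=56] open={}
Step 5: reserve R3 A 5 -> on_hand[A=40 B=56] avail[A=35 B=56] open={R3}
Step 6: reserve R4 B 4 -> on_hand[A=40 B=56] avail[A=35 B=52] open={R3,R4}
Step 7: reserve R5 B 9 -> on_hand[A=40 B=56] avail[A=35 B=43] open={R3,R4,R5}
Step 8: reserve R6 B 8 -> on_hand[A=40 B=56] avail[A=35 B=35] open={R3,R4,R5,R6}
Step 9: commit R3 -> on_hand[A=35 B=56] avail[A=35 B=35] open={R4,R5,R6}
Final available[B] = 35

Answer: 35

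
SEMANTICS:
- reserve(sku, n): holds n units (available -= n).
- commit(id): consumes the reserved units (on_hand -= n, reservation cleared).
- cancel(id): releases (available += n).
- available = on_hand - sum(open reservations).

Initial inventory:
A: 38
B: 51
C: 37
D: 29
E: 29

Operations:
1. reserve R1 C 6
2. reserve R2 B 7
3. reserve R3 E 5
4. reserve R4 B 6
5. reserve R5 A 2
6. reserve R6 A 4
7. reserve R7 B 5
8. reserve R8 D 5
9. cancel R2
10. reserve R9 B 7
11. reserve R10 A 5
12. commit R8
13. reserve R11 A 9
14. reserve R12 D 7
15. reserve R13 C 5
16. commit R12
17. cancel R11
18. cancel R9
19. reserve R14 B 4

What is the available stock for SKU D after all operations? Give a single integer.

Step 1: reserve R1 C 6 -> on_hand[A=38 B=51 C=37 D=29 E=29] avail[A=38 B=51 C=31 D=29 E=29] open={R1}
Step 2: reserve R2 B 7 -> on_hand[A=38 B=51 C=37 D=29 E=29] avail[A=38 B=44 C=31 D=29 E=29] open={R1,R2}
Step 3: reserve R3 E 5 -> on_hand[A=38 B=51 C=37 D=29 E=29] avail[A=38 B=44 C=31 D=29 E=24] open={R1,R2,R3}
Step 4: reserve R4 B 6 -> on_hand[A=38 B=51 C=37 D=29 E=29] avail[A=38 B=38 C=31 D=29 E=24] open={R1,R2,R3,R4}
Step 5: reserve R5 A 2 -> on_hand[A=38 B=51 C=37 D=29 E=29] avail[A=36 B=38 C=31 D=29 E=24] open={R1,R2,R3,R4,R5}
Step 6: reserve R6 A 4 -> on_hand[A=38 B=51 C=37 D=29 E=29] avail[A=32 B=38 C=31 D=29 E=24] open={R1,R2,R3,R4,R5,R6}
Step 7: reserve R7 B 5 -> on_hand[A=38 B=51 C=37 D=29 E=29] avail[A=32 B=33 C=31 D=29 E=24] open={R1,R2,R3,R4,R5,R6,R7}
Step 8: reserve R8 D 5 -> on_hand[A=38 B=51 C=37 D=29 E=29] avail[A=32 B=33 C=31 D=24 E=24] open={R1,R2,R3,R4,R5,R6,R7,R8}
Step 9: cancel R2 -> on_hand[A=38 B=51 C=37 D=29 E=29] avail[A=32 B=40 C=31 D=24 E=24] open={R1,R3,R4,R5,R6,R7,R8}
Step 10: reserve R9 B 7 -> on_hand[A=38 B=51 C=37 D=29 E=29] avail[A=32 B=33 C=31 D=24 E=24] open={R1,R3,R4,R5,R6,R7,R8,R9}
Step 11: reserve R10 A 5 -> on_hand[A=38 B=51 C=37 D=29 E=29] avail[A=27 B=33 C=31 D=24 E=24] open={R1,R10,R3,R4,R5,R6,R7,R8,R9}
Step 12: commit R8 -> on_hand[A=38 B=51 C=37 D=24 E=29] avail[A=27 B=33 C=31 D=24 E=24] open={R1,R10,R3,R4,R5,R6,R7,R9}
Step 13: reserve R11 A 9 -> on_hand[A=38 B=51 C=37 D=24 E=29] avail[A=18 B=33 C=31 D=24 E=24] open={R1,R10,R11,R3,R4,R5,R6,R7,R9}
Step 14: reserve R12 D 7 -> on_hand[A=38 B=51 C=37 D=24 E=29] avail[A=18 B=33 C=31 D=17 E=24] open={R1,R10,R11,R12,R3,R4,R5,R6,R7,R9}
Step 15: reserve R13 C 5 -> on_hand[A=38 B=51 C=37 D=24 E=29] avail[A=18 B=33 C=26 D=17 E=24] open={R1,R10,R11,R12,R13,R3,R4,R5,R6,R7,R9}
Step 16: commit R12 -> on_hand[A=38 B=51 C=37 D=17 E=29] avail[A=18 B=33 C=26 D=17 E=24] open={R1,R10,R11,R13,R3,R4,R5,R6,R7,R9}
Step 17: cancel R11 -> on_hand[A=38 B=51 C=37 D=17 E=29] avail[A=27 B=33 C=26 D=17 E=24] open={R1,R10,R13,R3,R4,R5,R6,R7,R9}
Step 18: cancel R9 -> on_hand[A=38 B=51 C=37 D=17 E=29] avail[A=27 B=40 C=26 D=17 E=24] open={R1,R10,R13,R3,R4,R5,R6,R7}
Step 19: reserve R14 B 4 -> on_hand[A=38 B=51 C=37 D=17 E=29] avail[A=27 B=36 C=26 D=17 E=24] open={R1,R10,R13,R14,R3,R4,R5,R6,R7}
Final available[D] = 17

Answer: 17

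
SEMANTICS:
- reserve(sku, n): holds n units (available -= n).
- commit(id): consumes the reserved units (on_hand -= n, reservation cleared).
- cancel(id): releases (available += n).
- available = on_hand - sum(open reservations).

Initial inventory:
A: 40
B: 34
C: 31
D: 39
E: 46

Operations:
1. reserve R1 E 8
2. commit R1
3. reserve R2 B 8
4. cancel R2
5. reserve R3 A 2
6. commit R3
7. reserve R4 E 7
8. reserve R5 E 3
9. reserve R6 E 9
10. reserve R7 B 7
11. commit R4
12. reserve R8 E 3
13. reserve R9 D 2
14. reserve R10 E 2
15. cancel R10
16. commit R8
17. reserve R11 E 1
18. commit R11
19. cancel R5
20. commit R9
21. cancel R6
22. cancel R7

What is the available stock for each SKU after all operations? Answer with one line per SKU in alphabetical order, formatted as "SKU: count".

Answer: A: 38
B: 34
C: 31
D: 37
E: 27

Derivation:
Step 1: reserve R1 E 8 -> on_hand[A=40 B=34 C=31 D=39 E=46] avail[A=40 B=34 C=31 D=39 E=38] open={R1}
Step 2: commit R1 -> on_hand[A=40 B=34 C=31 D=39 E=38] avail[A=40 B=34 C=31 D=39 E=38] open={}
Step 3: reserve R2 B 8 -> on_hand[A=40 B=34 C=31 D=39 E=38] avail[A=40 B=26 C=31 D=39 E=38] open={R2}
Step 4: cancel R2 -> on_hand[A=40 B=34 C=31 D=39 E=38] avail[A=40 B=34 C=31 D=39 E=38] open={}
Step 5: reserve R3 A 2 -> on_hand[A=40 B=34 C=31 D=39 E=38] avail[A=38 B=34 C=31 D=39 E=38] open={R3}
Step 6: commit R3 -> on_hand[A=38 B=34 C=31 D=39 E=38] avail[A=38 B=34 C=31 D=39 E=38] open={}
Step 7: reserve R4 E 7 -> on_hand[A=38 B=34 C=31 D=39 E=38] avail[A=38 B=34 C=31 D=39 E=31] open={R4}
Step 8: reserve R5 E 3 -> on_hand[A=38 B=34 C=31 D=39 E=38] avail[A=38 B=34 C=31 D=39 E=28] open={R4,R5}
Step 9: reserve R6 E 9 -> on_hand[A=38 B=34 C=31 D=39 E=38] avail[A=38 B=34 C=31 D=39 E=19] open={R4,R5,R6}
Step 10: reserve R7 B 7 -> on_hand[A=38 B=34 C=31 D=39 E=38] avail[A=38 B=27 C=31 D=39 E=19] open={R4,R5,R6,R7}
Step 11: commit R4 -> on_hand[A=38 B=34 C=31 D=39 E=31] avail[A=38 B=27 C=31 D=39 E=19] open={R5,R6,R7}
Step 12: reserve R8 E 3 -> on_hand[A=38 B=34 C=31 D=39 E=31] avail[A=38 B=27 C=31 D=39 E=16] open={R5,R6,R7,R8}
Step 13: reserve R9 D 2 -> on_hand[A=38 B=34 C=31 D=39 E=31] avail[A=38 B=27 C=31 D=37 E=16] open={R5,R6,R7,R8,R9}
Step 14: reserve R10 E 2 -> on_hand[A=38 B=34 C=31 D=39 E=31] avail[A=38 B=27 C=31 D=37 E=14] open={R10,R5,R6,R7,R8,R9}
Step 15: cancel R10 -> on_hand[A=38 B=34 C=31 D=39 E=31] avail[A=38 B=27 C=31 D=37 E=16] open={R5,R6,R7,R8,R9}
Step 16: commit R8 -> on_hand[A=38 B=34 C=31 D=39 E=28] avail[A=38 B=27 C=31 D=37 E=16] open={R5,R6,R7,R9}
Step 17: reserve R11 E 1 -> on_hand[A=38 B=34 C=31 D=39 E=28] avail[A=38 B=27 C=31 D=37 E=15] open={R11,R5,R6,R7,R9}
Step 18: commit R11 -> on_hand[A=38 B=34 C=31 D=39 E=27] avail[A=38 B=27 C=31 D=37 E=15] open={R5,R6,R7,R9}
Step 19: cancel R5 -> on_hand[A=38 B=34 C=31 D=39 E=27] avail[A=38 B=27 C=31 D=37 E=18] open={R6,R7,R9}
Step 20: commit R9 -> on_hand[A=38 B=34 C=31 D=37 E=27] avail[A=38 B=27 C=31 D=37 E=18] open={R6,R7}
Step 21: cancel R6 -> on_hand[A=38 B=34 C=31 D=37 E=27] avail[A=38 B=27 C=31 D=37 E=27] open={R7}
Step 22: cancel R7 -> on_hand[A=38 B=34 C=31 D=37 E=27] avail[A=38 B=34 C=31 D=37 E=27] open={}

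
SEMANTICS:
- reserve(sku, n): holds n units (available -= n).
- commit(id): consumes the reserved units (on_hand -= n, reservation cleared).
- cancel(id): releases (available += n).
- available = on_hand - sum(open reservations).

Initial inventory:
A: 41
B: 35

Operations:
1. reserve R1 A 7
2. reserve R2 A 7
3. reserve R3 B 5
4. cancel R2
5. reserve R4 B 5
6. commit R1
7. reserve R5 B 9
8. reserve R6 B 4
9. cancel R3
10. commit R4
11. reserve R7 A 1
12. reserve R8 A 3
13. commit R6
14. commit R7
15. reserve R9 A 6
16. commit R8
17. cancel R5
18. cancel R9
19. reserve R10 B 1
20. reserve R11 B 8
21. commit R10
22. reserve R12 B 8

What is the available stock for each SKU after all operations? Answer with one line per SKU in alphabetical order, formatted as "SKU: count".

Step 1: reserve R1 A 7 -> on_hand[A=41 B=35] avail[A=34 B=35] open={R1}
Step 2: reserve R2 A 7 -> on_hand[A=41 B=35] avail[A=27 B=35] open={R1,R2}
Step 3: reserve R3 B 5 -> on_hand[A=41 B=35] avail[A=27 B=30] open={R1,R2,R3}
Step 4: cancel R2 -> on_hand[A=41 B=35] avail[A=34 B=30] open={R1,R3}
Step 5: reserve R4 B 5 -> on_hand[A=41 B=35] avail[A=34 B=25] open={R1,R3,R4}
Step 6: commit R1 -> on_hand[A=34 B=35] avail[A=34 B=25] open={R3,R4}
Step 7: reserve R5 B 9 -> on_hand[A=34 B=35] avail[A=34 B=16] open={R3,R4,R5}
Step 8: reserve R6 B 4 -> on_hand[A=34 B=35] avail[A=34 B=12] open={R3,R4,R5,R6}
Step 9: cancel R3 -> on_hand[A=34 B=35] avail[A=34 B=17] open={R4,R5,R6}
Step 10: commit R4 -> on_hand[A=34 B=30] avail[A=34 B=17] open={R5,R6}
Step 11: reserve R7 A 1 -> on_hand[A=34 B=30] avail[A=33 B=17] open={R5,R6,R7}
Step 12: reserve R8 A 3 -> on_hand[A=34 B=30] avail[A=30 B=17] open={R5,R6,R7,R8}
Step 13: commit R6 -> on_hand[A=34 B=26] avail[A=30 B=17] open={R5,R7,R8}
Step 14: commit R7 -> on_hand[A=33 B=26] avail[A=30 B=17] open={R5,R8}
Step 15: reserve R9 A 6 -> on_hand[A=33 B=26] avail[A=24 B=17] open={R5,R8,R9}
Step 16: commit R8 -> on_hand[A=30 B=26] avail[A=24 B=17] open={R5,R9}
Step 17: cancel R5 -> on_hand[A=30 B=26] avail[A=24 B=26] open={R9}
Step 18: cancel R9 -> on_hand[A=30 B=26] avail[A=30 B=26] open={}
Step 19: reserve R10 B 1 -> on_hand[A=30 B=26] avail[A=30 B=25] open={R10}
Step 20: reserve R11 B 8 -> on_hand[A=30 B=26] avail[A=30 B=17] open={R10,R11}
Step 21: commit R10 -> on_hand[A=30 B=25] avail[A=30 B=17] open={R11}
Step 22: reserve R12 B 8 -> on_hand[A=30 B=25] avail[A=30 B=9] open={R11,R12}

Answer: A: 30
B: 9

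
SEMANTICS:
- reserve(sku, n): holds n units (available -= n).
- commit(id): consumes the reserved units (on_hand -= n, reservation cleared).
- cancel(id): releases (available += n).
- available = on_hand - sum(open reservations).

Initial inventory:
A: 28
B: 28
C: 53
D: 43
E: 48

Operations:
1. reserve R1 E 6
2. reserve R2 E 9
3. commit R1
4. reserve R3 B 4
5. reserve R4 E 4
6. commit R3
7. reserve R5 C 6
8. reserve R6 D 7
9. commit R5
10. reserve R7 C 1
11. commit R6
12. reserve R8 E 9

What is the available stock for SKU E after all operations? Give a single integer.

Answer: 20

Derivation:
Step 1: reserve R1 E 6 -> on_hand[A=28 B=28 C=53 D=43 E=48] avail[A=28 B=28 C=53 D=43 E=42] open={R1}
Step 2: reserve R2 E 9 -> on_hand[A=28 B=28 C=53 D=43 E=48] avail[A=28 B=28 C=53 D=43 E=33] open={R1,R2}
Step 3: commit R1 -> on_hand[A=28 B=28 C=53 D=43 E=42] avail[A=28 B=28 C=53 D=43 E=33] open={R2}
Step 4: reserve R3 B 4 -> on_hand[A=28 B=28 C=53 D=43 E=42] avail[A=28 B=24 C=53 D=43 E=33] open={R2,R3}
Step 5: reserve R4 E 4 -> on_hand[A=28 B=28 C=53 D=43 E=42] avail[A=28 B=24 C=53 D=43 E=29] open={R2,R3,R4}
Step 6: commit R3 -> on_hand[A=28 B=24 C=53 D=43 E=42] avail[A=28 B=24 C=53 D=43 E=29] open={R2,R4}
Step 7: reserve R5 C 6 -> on_hand[A=28 B=24 C=53 D=43 E=42] avail[A=28 B=24 C=47 D=43 E=29] open={R2,R4,R5}
Step 8: reserve R6 D 7 -> on_hand[A=28 B=24 C=53 D=43 E=42] avail[A=28 B=24 C=47 D=36 E=29] open={R2,R4,R5,R6}
Step 9: commit R5 -> on_hand[A=28 B=24 C=47 D=43 E=42] avail[A=28 B=24 C=47 D=36 E=29] open={R2,R4,R6}
Step 10: reserve R7 C 1 -> on_hand[A=28 B=24 C=47 D=43 E=42] avail[A=28 B=24 C=46 D=36 E=29] open={R2,R4,R6,R7}
Step 11: commit R6 -> on_hand[A=28 B=24 C=47 D=36 E=42] avail[A=28 B=24 C=46 D=36 E=29] open={R2,R4,R7}
Step 12: reserve R8 E 9 -> on_hand[A=28 B=24 C=47 D=36 E=42] avail[A=28 B=24 C=46 D=36 E=20] open={R2,R4,R7,R8}
Final available[E] = 20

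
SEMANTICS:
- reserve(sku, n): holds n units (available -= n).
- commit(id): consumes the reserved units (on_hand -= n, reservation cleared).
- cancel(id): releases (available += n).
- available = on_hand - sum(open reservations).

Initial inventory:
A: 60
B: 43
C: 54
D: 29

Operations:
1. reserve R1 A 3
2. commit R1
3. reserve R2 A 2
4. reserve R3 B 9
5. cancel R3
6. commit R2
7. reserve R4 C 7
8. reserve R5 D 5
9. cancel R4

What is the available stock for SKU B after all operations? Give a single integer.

Step 1: reserve R1 A 3 -> on_hand[A=60 B=43 C=54 D=29] avail[A=57 B=43 C=54 D=29] open={R1}
Step 2: commit R1 -> on_hand[A=57 B=43 C=54 D=29] avail[A=57 B=43 C=54 D=29] open={}
Step 3: reserve R2 A 2 -> on_hand[A=57 B=43 C=54 D=29] avail[A=55 B=43 C=54 D=29] open={R2}
Step 4: reserve R3 B 9 -> on_hand[A=57 B=43 C=54 D=29] avail[A=55 B=34 C=54 D=29] open={R2,R3}
Step 5: cancel R3 -> on_hand[A=57 B=43 C=54 D=29] avail[A=55 B=43 C=54 D=29] open={R2}
Step 6: commit R2 -> on_hand[A=55 B=43 C=54 D=29] avail[A=55 B=43 C=54 D=29] open={}
Step 7: reserve R4 C 7 -> on_hand[A=55 B=43 C=54 D=29] avail[A=55 B=43 C=47 D=29] open={R4}
Step 8: reserve R5 D 5 -> on_hand[A=55 B=43 C=54 D=29] avail[A=55 B=43 C=47 D=24] open={R4,R5}
Step 9: cancel R4 -> on_hand[A=55 B=43 C=54 D=29] avail[A=55 B=43 C=54 D=24] open={R5}
Final available[B] = 43

Answer: 43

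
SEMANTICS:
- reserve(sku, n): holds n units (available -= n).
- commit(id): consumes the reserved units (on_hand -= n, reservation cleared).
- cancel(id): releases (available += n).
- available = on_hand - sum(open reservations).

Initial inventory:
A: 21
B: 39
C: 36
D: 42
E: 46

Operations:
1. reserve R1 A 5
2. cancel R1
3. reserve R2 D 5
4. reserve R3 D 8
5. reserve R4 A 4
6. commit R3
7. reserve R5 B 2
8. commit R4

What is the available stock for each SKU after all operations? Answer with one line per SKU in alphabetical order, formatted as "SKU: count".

Answer: A: 17
B: 37
C: 36
D: 29
E: 46

Derivation:
Step 1: reserve R1 A 5 -> on_hand[A=21 B=39 C=36 D=42 E=46] avail[A=16 B=39 C=36 D=42 E=46] open={R1}
Step 2: cancel R1 -> on_hand[A=21 B=39 C=36 D=42 E=46] avail[A=21 B=39 C=36 D=42 E=46] open={}
Step 3: reserve R2 D 5 -> on_hand[A=21 B=39 C=36 D=42 E=46] avail[A=21 B=39 C=36 D=37 E=46] open={R2}
Step 4: reserve R3 D 8 -> on_hand[A=21 B=39 C=36 D=42 E=46] avail[A=21 B=39 C=36 D=29 E=46] open={R2,R3}
Step 5: reserve R4 A 4 -> on_hand[A=21 B=39 C=36 D=42 E=46] avail[A=17 B=39 C=36 D=29 E=46] open={R2,R3,R4}
Step 6: commit R3 -> on_hand[A=21 B=39 C=36 D=34 E=46] avail[A=17 B=39 C=36 D=29 E=46] open={R2,R4}
Step 7: reserve R5 B 2 -> on_hand[A=21 B=39 C=36 D=34 E=46] avail[A=17 B=37 C=36 D=29 E=46] open={R2,R4,R5}
Step 8: commit R4 -> on_hand[A=17 B=39 C=36 D=34 E=46] avail[A=17 B=37 C=36 D=29 E=46] open={R2,R5}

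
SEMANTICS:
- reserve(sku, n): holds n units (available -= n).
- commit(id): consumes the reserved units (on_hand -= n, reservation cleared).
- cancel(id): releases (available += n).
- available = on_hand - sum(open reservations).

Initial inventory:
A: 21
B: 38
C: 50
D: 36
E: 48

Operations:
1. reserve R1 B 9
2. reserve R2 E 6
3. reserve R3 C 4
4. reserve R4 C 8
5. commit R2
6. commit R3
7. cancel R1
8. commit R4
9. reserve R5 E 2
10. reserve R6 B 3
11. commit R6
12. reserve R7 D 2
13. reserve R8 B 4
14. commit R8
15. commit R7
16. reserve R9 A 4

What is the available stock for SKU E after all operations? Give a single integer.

Step 1: reserve R1 B 9 -> on_hand[A=21 B=38 C=50 D=36 E=48] avail[A=21 B=29 C=50 D=36 E=48] open={R1}
Step 2: reserve R2 E 6 -> on_hand[A=21 B=38 C=50 D=36 E=48] avail[A=21 B=29 C=50 D=36 E=42] open={R1,R2}
Step 3: reserve R3 C 4 -> on_hand[A=21 B=38 C=50 D=36 E=48] avail[A=21 B=29 C=46 D=36 E=42] open={R1,R2,R3}
Step 4: reserve R4 C 8 -> on_hand[A=21 B=38 C=50 D=36 E=48] avail[A=21 B=29 C=38 D=36 E=42] open={R1,R2,R3,R4}
Step 5: commit R2 -> on_hand[A=21 B=38 C=50 D=36 E=42] avail[A=21 B=29 C=38 D=36 E=42] open={R1,R3,R4}
Step 6: commit R3 -> on_hand[A=21 B=38 C=46 D=36 E=42] avail[A=21 B=29 C=38 D=36 E=42] open={R1,R4}
Step 7: cancel R1 -> on_hand[A=21 B=38 C=46 D=36 E=42] avail[A=21 B=38 C=38 D=36 E=42] open={R4}
Step 8: commit R4 -> on_hand[A=21 B=38 C=38 D=36 E=42] avail[A=21 B=38 C=38 D=36 E=42] open={}
Step 9: reserve R5 E 2 -> on_hand[A=21 B=38 C=38 D=36 E=42] avail[A=21 B=38 C=38 D=36 E=40] open={R5}
Step 10: reserve R6 B 3 -> on_hand[A=21 B=38 C=38 D=36 E=42] avail[A=21 B=35 C=38 D=36 E=40] open={R5,R6}
Step 11: commit R6 -> on_hand[A=21 B=35 C=38 D=36 E=42] avail[A=21 B=35 C=38 D=36 E=40] open={R5}
Step 12: reserve R7 D 2 -> on_hand[A=21 B=35 C=38 D=36 E=42] avail[A=21 B=35 C=38 D=34 E=40] open={R5,R7}
Step 13: reserve R8 B 4 -> on_hand[A=21 B=35 C=38 D=36 E=42] avail[A=21 B=31 C=38 D=34 E=40] open={R5,R7,R8}
Step 14: commit R8 -> on_hand[A=21 B=31 C=38 D=36 E=42] avail[A=21 B=31 C=38 D=34 E=40] open={R5,R7}
Step 15: commit R7 -> on_hand[A=21 B=31 C=38 D=34 E=42] avail[A=21 B=31 C=38 D=34 E=40] open={R5}
Step 16: reserve R9 A 4 -> on_hand[A=21 B=31 C=38 D=34 E=42] avail[A=17 B=31 C=38 D=34 E=40] open={R5,R9}
Final available[E] = 40

Answer: 40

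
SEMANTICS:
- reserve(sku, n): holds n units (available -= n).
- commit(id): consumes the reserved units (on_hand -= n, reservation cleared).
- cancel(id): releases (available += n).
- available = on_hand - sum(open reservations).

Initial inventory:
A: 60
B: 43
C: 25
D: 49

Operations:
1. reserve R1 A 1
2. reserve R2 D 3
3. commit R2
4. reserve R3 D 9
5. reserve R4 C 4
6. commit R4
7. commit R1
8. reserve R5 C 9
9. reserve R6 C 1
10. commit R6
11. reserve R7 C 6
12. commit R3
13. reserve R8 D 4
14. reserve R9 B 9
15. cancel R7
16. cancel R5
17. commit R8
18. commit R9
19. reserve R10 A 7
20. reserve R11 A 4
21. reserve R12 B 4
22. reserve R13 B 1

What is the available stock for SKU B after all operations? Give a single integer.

Answer: 29

Derivation:
Step 1: reserve R1 A 1 -> on_hand[A=60 B=43 C=25 D=49] avail[A=59 B=43 C=25 D=49] open={R1}
Step 2: reserve R2 D 3 -> on_hand[A=60 B=43 C=25 D=49] avail[A=59 B=43 C=25 D=46] open={R1,R2}
Step 3: commit R2 -> on_hand[A=60 B=43 C=25 D=46] avail[A=59 B=43 C=25 D=46] open={R1}
Step 4: reserve R3 D 9 -> on_hand[A=60 B=43 C=25 D=46] avail[A=59 B=43 C=25 D=37] open={R1,R3}
Step 5: reserve R4 C 4 -> on_hand[A=60 B=43 C=25 D=46] avail[A=59 B=43 C=21 D=37] open={R1,R3,R4}
Step 6: commit R4 -> on_hand[A=60 B=43 C=21 D=46] avail[A=59 B=43 C=21 D=37] open={R1,R3}
Step 7: commit R1 -> on_hand[A=59 B=43 C=21 D=46] avail[A=59 B=43 C=21 D=37] open={R3}
Step 8: reserve R5 C 9 -> on_hand[A=59 B=43 C=21 D=46] avail[A=59 B=43 C=12 D=37] open={R3,R5}
Step 9: reserve R6 C 1 -> on_hand[A=59 B=43 C=21 D=46] avail[A=59 B=43 C=11 D=37] open={R3,R5,R6}
Step 10: commit R6 -> on_hand[A=59 B=43 C=20 D=46] avail[A=59 B=43 C=11 D=37] open={R3,R5}
Step 11: reserve R7 C 6 -> on_hand[A=59 B=43 C=20 D=46] avail[A=59 B=43 C=5 D=37] open={R3,R5,R7}
Step 12: commit R3 -> on_hand[A=59 B=43 C=20 D=37] avail[A=59 B=43 C=5 D=37] open={R5,R7}
Step 13: reserve R8 D 4 -> on_hand[A=59 B=43 C=20 D=37] avail[A=59 B=43 C=5 D=33] open={R5,R7,R8}
Step 14: reserve R9 B 9 -> on_hand[A=59 B=43 C=20 D=37] avail[A=59 B=34 C=5 D=33] open={R5,R7,R8,R9}
Step 15: cancel R7 -> on_hand[A=59 B=43 C=20 D=37] avail[A=59 B=34 C=11 D=33] open={R5,R8,R9}
Step 16: cancel R5 -> on_hand[A=59 B=43 C=20 D=37] avail[A=59 B=34 C=20 D=33] open={R8,R9}
Step 17: commit R8 -> on_hand[A=59 B=43 C=20 D=33] avail[A=59 B=34 C=20 D=33] open={R9}
Step 18: commit R9 -> on_hand[A=59 B=34 C=20 D=33] avail[A=59 B=34 C=20 D=33] open={}
Step 19: reserve R10 A 7 -> on_hand[A=59 B=34 C=20 D=33] avail[A=52 B=34 C=20 D=33] open={R10}
Step 20: reserve R11 A 4 -> on_hand[A=59 B=34 C=20 D=33] avail[A=48 B=34 C=20 D=33] open={R10,R11}
Step 21: reserve R12 B 4 -> on_hand[A=59 B=34 C=20 D=33] avail[A=48 B=30 C=20 D=33] open={R10,R11,R12}
Step 22: reserve R13 B 1 -> on_hand[A=59 B=34 C=20 D=33] avail[A=48 B=29 C=20 D=33] open={R10,R11,R12,R13}
Final available[B] = 29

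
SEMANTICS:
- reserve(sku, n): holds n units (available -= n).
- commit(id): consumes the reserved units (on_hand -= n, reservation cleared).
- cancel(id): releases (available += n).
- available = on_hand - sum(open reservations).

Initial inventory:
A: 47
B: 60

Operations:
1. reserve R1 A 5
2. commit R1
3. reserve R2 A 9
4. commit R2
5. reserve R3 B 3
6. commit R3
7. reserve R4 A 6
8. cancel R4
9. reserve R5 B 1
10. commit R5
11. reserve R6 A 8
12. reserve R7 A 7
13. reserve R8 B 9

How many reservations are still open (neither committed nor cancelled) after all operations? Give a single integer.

Step 1: reserve R1 A 5 -> on_hand[A=47 B=60] avail[A=42 B=60] open={R1}
Step 2: commit R1 -> on_hand[A=42 B=60] avail[A=42 B=60] open={}
Step 3: reserve R2 A 9 -> on_hand[A=42 B=60] avail[A=33 B=60] open={R2}
Step 4: commit R2 -> on_hand[A=33 B=60] avail[A=33 B=60] open={}
Step 5: reserve R3 B 3 -> on_hand[A=33 B=60] avail[A=33 B=57] open={R3}
Step 6: commit R3 -> on_hand[A=33 B=57] avail[A=33 B=57] open={}
Step 7: reserve R4 A 6 -> on_hand[A=33 B=57] avail[A=27 B=57] open={R4}
Step 8: cancel R4 -> on_hand[A=33 B=57] avail[A=33 B=57] open={}
Step 9: reserve R5 B 1 -> on_hand[A=33 B=57] avail[A=33 B=56] open={R5}
Step 10: commit R5 -> on_hand[A=33 B=56] avail[A=33 B=56] open={}
Step 11: reserve R6 A 8 -> on_hand[A=33 B=56] avail[A=25 B=56] open={R6}
Step 12: reserve R7 A 7 -> on_hand[A=33 B=56] avail[A=18 B=56] open={R6,R7}
Step 13: reserve R8 B 9 -> on_hand[A=33 B=56] avail[A=18 B=47] open={R6,R7,R8}
Open reservations: ['R6', 'R7', 'R8'] -> 3

Answer: 3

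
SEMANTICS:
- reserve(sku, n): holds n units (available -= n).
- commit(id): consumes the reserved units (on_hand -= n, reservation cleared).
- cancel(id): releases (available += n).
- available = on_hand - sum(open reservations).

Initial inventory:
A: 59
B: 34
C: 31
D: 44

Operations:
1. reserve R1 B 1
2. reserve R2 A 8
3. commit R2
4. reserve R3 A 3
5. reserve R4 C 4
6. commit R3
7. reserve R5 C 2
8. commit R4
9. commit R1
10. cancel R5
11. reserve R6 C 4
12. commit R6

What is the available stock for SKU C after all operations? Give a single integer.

Answer: 23

Derivation:
Step 1: reserve R1 B 1 -> on_hand[A=59 B=34 C=31 D=44] avail[A=59 B=33 C=31 D=44] open={R1}
Step 2: reserve R2 A 8 -> on_hand[A=59 B=34 C=31 D=44] avail[A=51 B=33 C=31 D=44] open={R1,R2}
Step 3: commit R2 -> on_hand[A=51 B=34 C=31 D=44] avail[A=51 B=33 C=31 D=44] open={R1}
Step 4: reserve R3 A 3 -> on_hand[A=51 B=34 C=31 D=44] avail[A=48 B=33 C=31 D=44] open={R1,R3}
Step 5: reserve R4 C 4 -> on_hand[A=51 B=34 C=31 D=44] avail[A=48 B=33 C=27 D=44] open={R1,R3,R4}
Step 6: commit R3 -> on_hand[A=48 B=34 C=31 D=44] avail[A=48 B=33 C=27 D=44] open={R1,R4}
Step 7: reserve R5 C 2 -> on_hand[A=48 B=34 C=31 D=44] avail[A=48 B=33 C=25 D=44] open={R1,R4,R5}
Step 8: commit R4 -> on_hand[A=48 B=34 C=27 D=44] avail[A=48 B=33 C=25 D=44] open={R1,R5}
Step 9: commit R1 -> on_hand[A=48 B=33 C=27 D=44] avail[A=48 B=33 C=25 D=44] open={R5}
Step 10: cancel R5 -> on_hand[A=48 B=33 C=27 D=44] avail[A=48 B=33 C=27 D=44] open={}
Step 11: reserve R6 C 4 -> on_hand[A=48 B=33 C=27 D=44] avail[A=48 B=33 C=23 D=44] open={R6}
Step 12: commit R6 -> on_hand[A=48 B=33 C=23 D=44] avail[A=48 B=33 C=23 D=44] open={}
Final available[C] = 23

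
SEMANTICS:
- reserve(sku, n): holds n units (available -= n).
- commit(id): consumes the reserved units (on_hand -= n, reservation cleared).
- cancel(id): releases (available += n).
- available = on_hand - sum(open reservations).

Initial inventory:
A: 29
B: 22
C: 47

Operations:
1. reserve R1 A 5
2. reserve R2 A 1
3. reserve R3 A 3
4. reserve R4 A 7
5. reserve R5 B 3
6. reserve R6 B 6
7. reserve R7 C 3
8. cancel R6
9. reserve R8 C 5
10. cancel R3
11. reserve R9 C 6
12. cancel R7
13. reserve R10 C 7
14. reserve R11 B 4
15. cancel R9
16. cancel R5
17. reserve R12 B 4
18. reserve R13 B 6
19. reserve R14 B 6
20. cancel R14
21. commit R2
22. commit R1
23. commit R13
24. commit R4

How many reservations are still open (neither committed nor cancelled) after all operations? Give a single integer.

Answer: 4

Derivation:
Step 1: reserve R1 A 5 -> on_hand[A=29 B=22 C=47] avail[A=24 B=22 C=47] open={R1}
Step 2: reserve R2 A 1 -> on_hand[A=29 B=22 C=47] avail[A=23 B=22 C=47] open={R1,R2}
Step 3: reserve R3 A 3 -> on_hand[A=29 B=22 C=47] avail[A=20 B=22 C=47] open={R1,R2,R3}
Step 4: reserve R4 A 7 -> on_hand[A=29 B=22 C=47] avail[A=13 B=22 C=47] open={R1,R2,R3,R4}
Step 5: reserve R5 B 3 -> on_hand[A=29 B=22 C=47] avail[A=13 B=19 C=47] open={R1,R2,R3,R4,R5}
Step 6: reserve R6 B 6 -> on_hand[A=29 B=22 C=47] avail[A=13 B=13 C=47] open={R1,R2,R3,R4,R5,R6}
Step 7: reserve R7 C 3 -> on_hand[A=29 B=22 C=47] avail[A=13 B=13 C=44] open={R1,R2,R3,R4,R5,R6,R7}
Step 8: cancel R6 -> on_hand[A=29 B=22 C=47] avail[A=13 B=19 C=44] open={R1,R2,R3,R4,R5,R7}
Step 9: reserve R8 C 5 -> on_hand[A=29 B=22 C=47] avail[A=13 B=19 C=39] open={R1,R2,R3,R4,R5,R7,R8}
Step 10: cancel R3 -> on_hand[A=29 B=22 C=47] avail[A=16 B=19 C=39] open={R1,R2,R4,R5,R7,R8}
Step 11: reserve R9 C 6 -> on_hand[A=29 B=22 C=47] avail[A=16 B=19 C=33] open={R1,R2,R4,R5,R7,R8,R9}
Step 12: cancel R7 -> on_hand[A=29 B=22 C=47] avail[A=16 B=19 C=36] open={R1,R2,R4,R5,R8,R9}
Step 13: reserve R10 C 7 -> on_hand[A=29 B=22 C=47] avail[A=16 B=19 C=29] open={R1,R10,R2,R4,R5,R8,R9}
Step 14: reserve R11 B 4 -> on_hand[A=29 B=22 C=47] avail[A=16 B=15 C=29] open={R1,R10,R11,R2,R4,R5,R8,R9}
Step 15: cancel R9 -> on_hand[A=29 B=22 C=47] avail[A=16 B=15 C=35] open={R1,R10,R11,R2,R4,R5,R8}
Step 16: cancel R5 -> on_hand[A=29 B=22 C=47] avail[A=16 B=18 C=35] open={R1,R10,R11,R2,R4,R8}
Step 17: reserve R12 B 4 -> on_hand[A=29 B=22 C=47] avail[A=16 B=14 C=35] open={R1,R10,R11,R12,R2,R4,R8}
Step 18: reserve R13 B 6 -> on_hand[A=29 B=22 C=47] avail[A=16 B=8 C=35] open={R1,R10,R11,R12,R13,R2,R4,R8}
Step 19: reserve R14 B 6 -> on_hand[A=29 B=22 C=47] avail[A=16 B=2 C=35] open={R1,R10,R11,R12,R13,R14,R2,R4,R8}
Step 20: cancel R14 -> on_hand[A=29 B=22 C=47] avail[A=16 B=8 C=35] open={R1,R10,R11,R12,R13,R2,R4,R8}
Step 21: commit R2 -> on_hand[A=28 B=22 C=47] avail[A=16 B=8 C=35] open={R1,R10,R11,R12,R13,R4,R8}
Step 22: commit R1 -> on_hand[A=23 B=22 C=47] avail[A=16 B=8 C=35] open={R10,R11,R12,R13,R4,R8}
Step 23: commit R13 -> on_hand[A=23 B=16 C=47] avail[A=16 B=8 C=35] open={R10,R11,R12,R4,R8}
Step 24: commit R4 -> on_hand[A=16 B=16 C=47] avail[A=16 B=8 C=35] open={R10,R11,R12,R8}
Open reservations: ['R10', 'R11', 'R12', 'R8'] -> 4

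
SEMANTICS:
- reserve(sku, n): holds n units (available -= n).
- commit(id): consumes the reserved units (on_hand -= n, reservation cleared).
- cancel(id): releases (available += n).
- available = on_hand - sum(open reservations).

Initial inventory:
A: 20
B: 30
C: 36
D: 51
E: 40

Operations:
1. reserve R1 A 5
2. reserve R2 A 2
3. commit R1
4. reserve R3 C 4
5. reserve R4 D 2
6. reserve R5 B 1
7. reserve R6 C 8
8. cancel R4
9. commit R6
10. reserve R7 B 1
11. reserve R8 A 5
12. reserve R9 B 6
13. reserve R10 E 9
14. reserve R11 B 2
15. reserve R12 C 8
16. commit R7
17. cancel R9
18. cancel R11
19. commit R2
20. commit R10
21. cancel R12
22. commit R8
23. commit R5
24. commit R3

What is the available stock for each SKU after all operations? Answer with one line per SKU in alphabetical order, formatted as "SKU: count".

Step 1: reserve R1 A 5 -> on_hand[A=20 B=30 C=36 D=51 E=40] avail[A=15 B=30 C=36 D=51 E=40] open={R1}
Step 2: reserve R2 A 2 -> on_hand[A=20 B=30 C=36 D=51 E=40] avail[A=13 B=30 C=36 D=51 E=40] open={R1,R2}
Step 3: commit R1 -> on_hand[A=15 B=30 C=36 D=51 E=40] avail[A=13 B=30 C=36 D=51 E=40] open={R2}
Step 4: reserve R3 C 4 -> on_hand[A=15 B=30 C=36 D=51 E=40] avail[A=13 B=30 C=32 D=51 E=40] open={R2,R3}
Step 5: reserve R4 D 2 -> on_hand[A=15 B=30 C=36 D=51 E=40] avail[A=13 B=30 C=32 D=49 E=40] open={R2,R3,R4}
Step 6: reserve R5 B 1 -> on_hand[A=15 B=30 C=36 D=51 E=40] avail[A=13 B=29 C=32 D=49 E=40] open={R2,R3,R4,R5}
Step 7: reserve R6 C 8 -> on_hand[A=15 B=30 C=36 D=51 E=40] avail[A=13 B=29 C=24 D=49 E=40] open={R2,R3,R4,R5,R6}
Step 8: cancel R4 -> on_hand[A=15 B=30 C=36 D=51 E=40] avail[A=13 B=29 C=24 D=51 E=40] open={R2,R3,R5,R6}
Step 9: commit R6 -> on_hand[A=15 B=30 C=28 D=51 E=40] avail[A=13 B=29 C=24 D=51 E=40] open={R2,R3,R5}
Step 10: reserve R7 B 1 -> on_hand[A=15 B=30 C=28 D=51 E=40] avail[A=13 B=28 C=24 D=51 E=40] open={R2,R3,R5,R7}
Step 11: reserve R8 A 5 -> on_hand[A=15 B=30 C=28 D=51 E=40] avail[A=8 B=28 C=24 D=51 E=40] open={R2,R3,R5,R7,R8}
Step 12: reserve R9 B 6 -> on_hand[A=15 B=30 C=28 D=51 E=40] avail[A=8 B=22 C=24 D=51 E=40] open={R2,R3,R5,R7,R8,R9}
Step 13: reserve R10 E 9 -> on_hand[A=15 B=30 C=28 D=51 E=40] avail[A=8 B=22 C=24 D=51 E=31] open={R10,R2,R3,R5,R7,R8,R9}
Step 14: reserve R11 B 2 -> on_hand[A=15 B=30 C=28 D=51 E=40] avail[A=8 B=20 C=24 D=51 E=31] open={R10,R11,R2,R3,R5,R7,R8,R9}
Step 15: reserve R12 C 8 -> on_hand[A=15 B=30 C=28 D=51 E=40] avail[A=8 B=20 C=16 D=51 E=31] open={R10,R11,R12,R2,R3,R5,R7,R8,R9}
Step 16: commit R7 -> on_hand[A=15 B=29 C=28 D=51 E=40] avail[A=8 B=20 C=16 D=51 E=31] open={R10,R11,R12,R2,R3,R5,R8,R9}
Step 17: cancel R9 -> on_hand[A=15 B=29 C=28 D=51 E=40] avail[A=8 B=26 C=16 D=51 E=31] open={R10,R11,R12,R2,R3,R5,R8}
Step 18: cancel R11 -> on_hand[A=15 B=29 C=28 D=51 E=40] avail[A=8 B=28 C=16 D=51 E=31] open={R10,R12,R2,R3,R5,R8}
Step 19: commit R2 -> on_hand[A=13 B=29 C=28 D=51 E=40] avail[A=8 B=28 C=16 D=51 E=31] open={R10,R12,R3,R5,R8}
Step 20: commit R10 -> on_hand[A=13 B=29 C=28 D=51 E=31] avail[A=8 B=28 C=16 D=51 E=31] open={R12,R3,R5,R8}
Step 21: cancel R12 -> on_hand[A=13 B=29 C=28 D=51 E=31] avail[A=8 B=28 C=24 D=51 E=31] open={R3,R5,R8}
Step 22: commit R8 -> on_hand[A=8 B=29 C=28 D=51 E=31] avail[A=8 B=28 C=24 D=51 E=31] open={R3,R5}
Step 23: commit R5 -> on_hand[A=8 B=28 C=28 D=51 E=31] avail[A=8 B=28 C=24 D=51 E=31] open={R3}
Step 24: commit R3 -> on_hand[A=8 B=28 C=24 D=51 E=31] avail[A=8 B=28 C=24 D=51 E=31] open={}

Answer: A: 8
B: 28
C: 24
D: 51
E: 31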